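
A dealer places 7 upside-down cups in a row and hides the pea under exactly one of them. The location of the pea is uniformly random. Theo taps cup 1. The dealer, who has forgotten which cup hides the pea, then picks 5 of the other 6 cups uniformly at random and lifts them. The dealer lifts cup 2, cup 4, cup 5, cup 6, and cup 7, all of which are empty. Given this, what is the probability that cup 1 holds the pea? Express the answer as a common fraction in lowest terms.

Condition on the true location of the pea.
If it is under either of cups 1 and 3 (prior 1/7 each): the dealer picks exactly this set with probability 1/6 regardless, and none is the prize; weight (1/7)·(1/6) = 1/42 each.
If it is under any of cups 2, 4, 5, 6, and 7 (prior 1/7 each): that cup was opened and seen not to hold the prize — ruled out; weight (1/7)·0 = 0 each.
The weights sum to 1/21.
So P(the pea under cup 1 | the dealer opened cup 2, cup 4, cup 5, cup 6, and cup 7) = (1/42) / (1/21) = 1/2.

1/2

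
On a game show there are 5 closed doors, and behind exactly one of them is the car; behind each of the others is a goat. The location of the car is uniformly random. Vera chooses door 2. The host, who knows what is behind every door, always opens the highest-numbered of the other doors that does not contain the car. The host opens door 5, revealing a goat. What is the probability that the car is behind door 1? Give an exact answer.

Apply Bayes' rule, conditioning on where the car actually is.
If it is behind any of doors 1, 2, 3, and 4 (prior 1/5 each): door 5 is the highest-numbered option available, probability 1; weight (1/5)·1 = 1/5 each.
If it is behind door 5 (prior 1/5): the host opened door 5, so this case is ruled out; weight (1/5)·0 = 0.
The weights sum to 4/5.
So P(the car behind door 1 | the host opened door 5) = (1/5) / (4/5) = 1/4.

1/4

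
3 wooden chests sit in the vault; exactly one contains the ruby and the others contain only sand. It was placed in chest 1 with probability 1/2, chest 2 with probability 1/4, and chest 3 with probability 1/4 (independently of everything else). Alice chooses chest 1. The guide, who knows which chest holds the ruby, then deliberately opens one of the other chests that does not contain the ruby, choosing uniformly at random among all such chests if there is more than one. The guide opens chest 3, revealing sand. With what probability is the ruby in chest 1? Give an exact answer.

1/2

Condition on the true location of the ruby.
If it is in chest 1 (prior 1/2): the guide has 2 equally likely choices, so probability 1/2; weight (1/2)·(1/2) = 1/4.
If it is in chest 2 (prior 1/4): the guide has no choice, probability 1; weight (1/4)·1 = 1/4.
If it is in chest 3 (prior 1/4): the guide opened chest 3, so this case is ruled out; weight (1/4)·0 = 0.
The weights sum to 1/2.
So P(the ruby in chest 1 | the guide opened chest 3) = (1/4) / (1/2) = 1/2.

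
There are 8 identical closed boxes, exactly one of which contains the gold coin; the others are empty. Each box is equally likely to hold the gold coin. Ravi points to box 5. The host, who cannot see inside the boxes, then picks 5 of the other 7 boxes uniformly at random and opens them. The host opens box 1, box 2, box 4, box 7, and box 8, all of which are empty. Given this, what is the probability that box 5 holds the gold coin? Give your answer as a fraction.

1/3

Consider each possible location of the gold coin in turn.
If it is in any of boxes 1, 2, 4, 7, and 8 (prior 1/8 each): that box was opened and seen not to hold the prize — ruled out; weight (1/8)·0 = 0 each.
If it is in any of boxes 3, 5, and 6 (prior 1/8 each): the host picks exactly this set with probability 1/21 regardless, and none is the prize; weight (1/8)·(1/21) = 1/168 each.
The weights sum to 1/56.
So P(the gold coin in box 5 | the host opened box 1, box 2, box 4, box 7, and box 8) = (1/168) / (1/56) = 1/3.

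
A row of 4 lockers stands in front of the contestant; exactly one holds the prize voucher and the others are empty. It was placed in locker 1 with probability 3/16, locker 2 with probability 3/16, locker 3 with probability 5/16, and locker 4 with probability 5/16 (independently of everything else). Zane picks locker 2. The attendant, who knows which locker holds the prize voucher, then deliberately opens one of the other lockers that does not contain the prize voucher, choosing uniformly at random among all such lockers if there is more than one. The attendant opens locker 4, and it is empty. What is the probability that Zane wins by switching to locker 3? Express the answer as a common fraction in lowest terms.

Apply Bayes' rule, conditioning on where the prize voucher actually is.
If it is in locker 1 (prior 3/16): the attendant has 2 equally likely choices, so probability 1/2; weight (3/16)·(1/2) = 3/32.
If it is in locker 2 (prior 3/16): the attendant has 3 equally likely choices, so probability 1/3; weight (3/16)·(1/3) = 1/16.
If it is in locker 3 (prior 5/16): the attendant has 2 equally likely choices, so probability 1/2; weight (5/16)·(1/2) = 5/32.
If it is in locker 4 (prior 5/16): the attendant opened locker 4, so this case is ruled out; weight (5/16)·0 = 0.
The weights sum to 5/16.
So P(the prize voucher in locker 3 | the attendant opened locker 4) = (5/32) / (5/16) = 1/2.

1/2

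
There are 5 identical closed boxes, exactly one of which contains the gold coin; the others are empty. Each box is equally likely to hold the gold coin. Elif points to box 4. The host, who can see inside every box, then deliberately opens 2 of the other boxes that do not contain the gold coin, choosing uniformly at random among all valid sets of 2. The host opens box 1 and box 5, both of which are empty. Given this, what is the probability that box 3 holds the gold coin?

2/5

Condition on the true location of the gold coin.
If it is in either of boxes 1 and 5 (prior 1/5 each): that box was opened and seen not to hold the prize — ruled out; weight (1/5)·0 = 0 each.
If it is in either of boxes 2 and 3 (prior 1/5 each): the host has 3 equally likely choices, so probability 1/3; weight (1/5)·(1/3) = 1/15 each.
If it is in box 4 (prior 1/5): the host has 6 equally likely choices, so probability 1/6; weight (1/5)·(1/6) = 1/30.
The weights sum to 1/6.
So P(the gold coin in box 3 | the host opened box 1 and box 5) = (1/15) / (1/6) = 2/5.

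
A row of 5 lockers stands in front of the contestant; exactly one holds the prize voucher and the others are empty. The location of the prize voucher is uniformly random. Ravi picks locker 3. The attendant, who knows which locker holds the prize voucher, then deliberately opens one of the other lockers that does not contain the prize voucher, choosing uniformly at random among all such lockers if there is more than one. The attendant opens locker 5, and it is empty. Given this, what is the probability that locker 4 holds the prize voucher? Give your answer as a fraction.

Consider each possible location of the prize voucher in turn.
If it is in any of lockers 1, 2, and 4 (prior 1/5 each): the attendant has 3 equally likely choices, so probability 1/3; weight (1/5)·(1/3) = 1/15 each.
If it is in locker 3 (prior 1/5): the attendant has 4 equally likely choices, so probability 1/4; weight (1/5)·(1/4) = 1/20.
If it is in locker 5 (prior 1/5): the attendant opened locker 5, so this case is ruled out; weight (1/5)·0 = 0.
The weights sum to 1/4.
So P(the prize voucher in locker 4 | the attendant opened locker 5) = (1/15) / (1/4) = 4/15.

4/15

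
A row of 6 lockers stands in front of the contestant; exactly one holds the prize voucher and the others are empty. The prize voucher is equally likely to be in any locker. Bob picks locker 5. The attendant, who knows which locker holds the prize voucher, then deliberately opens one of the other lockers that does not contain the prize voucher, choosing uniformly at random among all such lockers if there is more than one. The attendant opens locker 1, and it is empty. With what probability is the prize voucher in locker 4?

Apply Bayes' rule, conditioning on where the prize voucher actually is.
If it is in locker 1 (prior 1/6): the attendant opened locker 1, so this case is ruled out; weight (1/6)·0 = 0.
If it is in any of lockers 2, 3, 4, and 6 (prior 1/6 each): the attendant has 4 equally likely choices, so probability 1/4; weight (1/6)·(1/4) = 1/24 each.
If it is in locker 5 (prior 1/6): the attendant has 5 equally likely choices, so probability 1/5; weight (1/6)·(1/5) = 1/30.
The weights sum to 1/5.
So P(the prize voucher in locker 4 | the attendant opened locker 1) = (1/24) / (1/5) = 5/24.

5/24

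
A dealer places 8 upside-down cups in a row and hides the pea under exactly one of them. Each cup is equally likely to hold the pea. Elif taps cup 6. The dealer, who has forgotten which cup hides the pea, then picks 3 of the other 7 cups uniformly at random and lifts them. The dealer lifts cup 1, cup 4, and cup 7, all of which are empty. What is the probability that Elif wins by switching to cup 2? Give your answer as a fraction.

1/5

Consider each possible location of the pea in turn.
If it is under any of cups 1, 4, and 7 (prior 1/8 each): that cup was opened and seen not to hold the prize — ruled out; weight (1/8)·0 = 0 each.
If it is under any of cups 2, 3, 5, 6, and 8 (prior 1/8 each): the dealer picks exactly this set with probability 1/35 regardless, and none is the prize; weight (1/8)·(1/35) = 1/280 each.
The weights sum to 1/56.
So P(the pea under cup 2 | the dealer opened cup 1, cup 4, and cup 7) = (1/280) / (1/56) = 1/5.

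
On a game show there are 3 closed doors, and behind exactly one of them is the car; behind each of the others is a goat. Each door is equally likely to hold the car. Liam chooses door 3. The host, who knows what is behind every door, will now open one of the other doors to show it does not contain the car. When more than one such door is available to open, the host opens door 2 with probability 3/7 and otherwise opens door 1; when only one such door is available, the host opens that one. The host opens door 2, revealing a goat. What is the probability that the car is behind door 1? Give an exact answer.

7/10

Condition on the true location of the car.
If it is behind door 1 (prior 1/3): only door 2 is available, probability 1; weight (1/3)·1 = 1/3.
If it is behind door 2 (prior 1/3): the host opened door 2, so this case is ruled out; weight (1/3)·0 = 0.
If it is behind door 3 (prior 1/3): door 2 is available, opened with probability 3/7; weight (1/3)·(3/7) = 1/7.
The weights sum to 10/21.
So P(the car behind door 1 | the host opened door 2) = (1/3) / (10/21) = 7/10.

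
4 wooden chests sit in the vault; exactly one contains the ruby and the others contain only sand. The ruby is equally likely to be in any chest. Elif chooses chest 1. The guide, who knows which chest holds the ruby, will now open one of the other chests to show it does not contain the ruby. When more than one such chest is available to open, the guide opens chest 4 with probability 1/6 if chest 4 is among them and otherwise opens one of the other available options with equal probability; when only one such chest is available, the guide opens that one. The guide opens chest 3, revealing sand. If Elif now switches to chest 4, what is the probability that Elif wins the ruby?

Consider each possible location of the ruby in turn.
If it is in chest 1 (prior 1/4): chest 4 is available but not opened; chest 3 gets probability (1 − 1/6)/2 = 5/12; weight (1/4)·(5/12) = 5/48.
If it is in chest 2 (prior 1/4): chest 4 is available but not opened, probability 5/6; weight (1/4)·(5/6) = 5/24.
If it is in chest 3 (prior 1/4): the guide opened chest 3, so this case is ruled out; weight (1/4)·0 = 0.
If it is in chest 4 (prior 1/4): chest 4 holds the prize so is unavailable; the guide chooses uniformly among the 2 others, probability 1/2; weight (1/4)·(1/2) = 1/8.
The weights sum to 7/16.
So P(the ruby in chest 4 | the guide opened chest 3) = (1/8) / (7/16) = 2/7.

2/7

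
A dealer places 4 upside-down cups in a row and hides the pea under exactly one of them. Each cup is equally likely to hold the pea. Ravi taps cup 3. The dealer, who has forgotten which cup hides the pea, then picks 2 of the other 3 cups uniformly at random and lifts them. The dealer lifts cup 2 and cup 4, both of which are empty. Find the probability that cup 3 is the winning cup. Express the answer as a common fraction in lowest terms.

Because the dealer chose which cups to lift without knowing where the pea is, the choice is independent of the prize location. Learning that none of the 2 opened cups holds the pea simply rules out those 2 locations and leaves the remaining 2 cups still equally likely by symmetry.
So P(the pea under cup 3) = 1/2.

1/2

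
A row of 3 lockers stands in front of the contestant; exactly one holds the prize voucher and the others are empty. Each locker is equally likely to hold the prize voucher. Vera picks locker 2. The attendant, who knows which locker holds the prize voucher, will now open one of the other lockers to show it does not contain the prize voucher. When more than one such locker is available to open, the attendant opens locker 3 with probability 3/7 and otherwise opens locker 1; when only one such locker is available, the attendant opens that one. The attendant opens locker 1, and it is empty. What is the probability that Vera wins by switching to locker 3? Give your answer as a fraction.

Apply Bayes' rule, conditioning on where the prize voucher actually is.
If it is in locker 1 (prior 1/3): the attendant opened locker 1, so this case is ruled out; weight (1/3)·0 = 0.
If it is in locker 2 (prior 1/3): locker 3 is available but not opened, probability 4/7; weight (1/3)·(4/7) = 4/21.
If it is in locker 3 (prior 1/3): only locker 1 is available, probability 1; weight (1/3)·1 = 1/3.
The weights sum to 11/21.
So P(the prize voucher in locker 3 | the attendant opened locker 1) = (1/3) / (11/21) = 7/11.

7/11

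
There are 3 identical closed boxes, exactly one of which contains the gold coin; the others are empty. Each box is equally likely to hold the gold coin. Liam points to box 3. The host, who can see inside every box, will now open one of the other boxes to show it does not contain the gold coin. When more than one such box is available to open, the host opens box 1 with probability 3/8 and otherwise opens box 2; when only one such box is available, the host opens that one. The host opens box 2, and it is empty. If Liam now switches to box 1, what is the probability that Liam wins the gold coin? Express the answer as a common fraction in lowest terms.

8/13

Apply Bayes' rule, conditioning on where the gold coin actually is.
If it is in box 1 (prior 1/3): only box 2 is available, probability 1; weight (1/3)·1 = 1/3.
If it is in box 2 (prior 1/3): the host opened box 2, so this case is ruled out; weight (1/3)·0 = 0.
If it is in box 3 (prior 1/3): box 1 is available but not opened, probability 5/8; weight (1/3)·(5/8) = 5/24.
The weights sum to 13/24.
So P(the gold coin in box 1 | the host opened box 2) = (1/3) / (13/24) = 8/13.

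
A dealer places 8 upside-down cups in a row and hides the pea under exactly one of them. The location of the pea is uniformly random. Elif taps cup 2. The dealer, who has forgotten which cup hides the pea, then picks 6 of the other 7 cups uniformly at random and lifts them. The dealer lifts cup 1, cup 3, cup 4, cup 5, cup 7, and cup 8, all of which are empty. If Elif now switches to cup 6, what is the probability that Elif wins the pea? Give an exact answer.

1/2

Because the dealer chose which cups to lift without knowing where the pea is, the choice is independent of the prize location. Learning that none of the 6 opened cups holds the pea simply rules out those 6 locations and leaves the remaining 2 cups still equally likely by symmetry.
So P(the pea under cup 6) = 1/2.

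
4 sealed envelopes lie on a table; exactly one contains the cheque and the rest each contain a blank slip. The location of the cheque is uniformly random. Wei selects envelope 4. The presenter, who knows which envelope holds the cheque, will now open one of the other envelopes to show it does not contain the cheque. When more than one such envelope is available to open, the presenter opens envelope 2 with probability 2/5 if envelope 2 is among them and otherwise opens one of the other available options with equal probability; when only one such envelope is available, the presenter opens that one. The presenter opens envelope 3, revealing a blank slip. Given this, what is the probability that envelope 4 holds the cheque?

3/14

Apply Bayes' rule, conditioning on where the cheque actually is.
If it is in envelope 1 (prior 1/4): envelope 2 is available but not opened, probability 3/5; weight (1/4)·(3/5) = 3/20.
If it is in envelope 2 (prior 1/4): envelope 2 holds the prize so is unavailable; the presenter chooses uniformly among the 2 others, probability 1/2; weight (1/4)·(1/2) = 1/8.
If it is in envelope 3 (prior 1/4): the presenter opened envelope 3, so this case is ruled out; weight (1/4)·0 = 0.
If it is in envelope 4 (prior 1/4): envelope 2 is available but not opened; envelope 3 gets probability (1 − 2/5)/2 = 3/10; weight (1/4)·(3/10) = 3/40.
The weights sum to 7/20.
So P(the cheque in envelope 4 | the presenter opened envelope 3) = (3/40) / (7/20) = 3/14.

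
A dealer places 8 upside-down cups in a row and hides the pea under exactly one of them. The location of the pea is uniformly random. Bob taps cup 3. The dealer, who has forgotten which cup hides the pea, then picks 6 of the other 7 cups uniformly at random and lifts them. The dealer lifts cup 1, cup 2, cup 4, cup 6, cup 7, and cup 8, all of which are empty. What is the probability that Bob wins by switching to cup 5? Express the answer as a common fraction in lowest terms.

1/2

Because the dealer chose which cups to lift without knowing where the pea is, the choice is independent of the prize location. Learning that none of the 6 opened cups holds the pea simply rules out those 6 locations and leaves the remaining 2 cups still equally likely by symmetry.
So P(the pea under cup 5) = 1/2.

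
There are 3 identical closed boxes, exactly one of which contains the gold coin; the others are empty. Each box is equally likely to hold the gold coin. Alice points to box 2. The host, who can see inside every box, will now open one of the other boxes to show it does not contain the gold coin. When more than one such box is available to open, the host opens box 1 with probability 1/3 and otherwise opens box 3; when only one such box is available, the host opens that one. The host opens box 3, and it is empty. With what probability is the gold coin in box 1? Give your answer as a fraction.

Consider each possible location of the gold coin in turn.
If it is in box 1 (prior 1/3): only box 3 is available, probability 1; weight (1/3)·1 = 1/3.
If it is in box 2 (prior 1/3): box 1 is available but not opened, probability 2/3; weight (1/3)·(2/3) = 2/9.
If it is in box 3 (prior 1/3): the host opened box 3, so this case is ruled out; weight (1/3)·0 = 0.
The weights sum to 5/9.
So P(the gold coin in box 1 | the host opened box 3) = (1/3) / (5/9) = 3/5.

3/5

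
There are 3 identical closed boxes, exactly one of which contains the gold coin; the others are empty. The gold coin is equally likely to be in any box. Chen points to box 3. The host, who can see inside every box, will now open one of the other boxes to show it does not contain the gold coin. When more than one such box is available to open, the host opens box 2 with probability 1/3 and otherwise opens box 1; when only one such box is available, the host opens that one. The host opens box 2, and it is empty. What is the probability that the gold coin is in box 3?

1/4

Apply Bayes' rule, conditioning on where the gold coin actually is.
If it is in box 1 (prior 1/3): only box 2 is available, probability 1; weight (1/3)·1 = 1/3.
If it is in box 2 (prior 1/3): the host opened box 2, so this case is ruled out; weight (1/3)·0 = 0.
If it is in box 3 (prior 1/3): box 2 is available, opened with probability 1/3; weight (1/3)·(1/3) = 1/9.
The weights sum to 4/9.
So P(the gold coin in box 3 | the host opened box 2) = (1/9) / (4/9) = 1/4.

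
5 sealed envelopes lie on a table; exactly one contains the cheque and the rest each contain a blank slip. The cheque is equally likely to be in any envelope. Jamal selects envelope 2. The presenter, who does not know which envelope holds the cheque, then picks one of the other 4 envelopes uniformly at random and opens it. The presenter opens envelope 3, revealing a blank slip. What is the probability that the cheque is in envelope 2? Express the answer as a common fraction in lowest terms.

1/4

Because the presenter chose which envelope to open without knowing where the cheque is, the choice is independent of the prize location. Learning that envelope 3 does not hold the cheque simply rules out that one location and leaves the remaining 4 envelopes still equally likely by symmetry.
So P(the cheque in envelope 2) = 1/4.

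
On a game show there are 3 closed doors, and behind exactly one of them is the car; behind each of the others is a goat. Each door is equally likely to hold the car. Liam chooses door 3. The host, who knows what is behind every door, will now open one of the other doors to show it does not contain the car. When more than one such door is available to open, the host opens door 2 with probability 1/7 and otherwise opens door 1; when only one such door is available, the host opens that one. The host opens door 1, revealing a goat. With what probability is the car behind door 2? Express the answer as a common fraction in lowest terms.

Condition on the true location of the car.
If it is behind door 1 (prior 1/3): the host opened door 1, so this case is ruled out; weight (1/3)·0 = 0.
If it is behind door 2 (prior 1/3): only door 1 is available, probability 1; weight (1/3)·1 = 1/3.
If it is behind door 3 (prior 1/3): door 2 is available but not opened, probability 6/7; weight (1/3)·(6/7) = 2/7.
The weights sum to 13/21.
So P(the car behind door 2 | the host opened door 1) = (1/3) / (13/21) = 7/13.

7/13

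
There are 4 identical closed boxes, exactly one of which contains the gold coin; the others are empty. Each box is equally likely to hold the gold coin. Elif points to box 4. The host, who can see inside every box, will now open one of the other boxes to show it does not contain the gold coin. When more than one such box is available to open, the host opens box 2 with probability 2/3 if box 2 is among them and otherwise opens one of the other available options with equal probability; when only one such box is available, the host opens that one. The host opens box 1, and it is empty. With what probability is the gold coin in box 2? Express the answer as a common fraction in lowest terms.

Apply Bayes' rule, conditioning on where the gold coin actually is.
If it is in box 1 (prior 1/4): the host opened box 1, so this case is ruled out; weight (1/4)·0 = 0.
If it is in box 2 (prior 1/4): box 2 holds the prize so is unavailable; the host chooses uniformly among the 2 others, probability 1/2; weight (1/4)·(1/2) = 1/8.
If it is in box 3 (prior 1/4): box 2 is available but not opened, probability 1/3; weight (1/4)·(1/3) = 1/12.
If it is in box 4 (prior 1/4): box 2 is available but not opened; box 1 gets probability (1 − 2/3)/2 = 1/6; weight (1/4)·(1/6) = 1/24.
The weights sum to 1/4.
So P(the gold coin in box 2 | the host opened box 1) = (1/8) / (1/4) = 1/2.

1/2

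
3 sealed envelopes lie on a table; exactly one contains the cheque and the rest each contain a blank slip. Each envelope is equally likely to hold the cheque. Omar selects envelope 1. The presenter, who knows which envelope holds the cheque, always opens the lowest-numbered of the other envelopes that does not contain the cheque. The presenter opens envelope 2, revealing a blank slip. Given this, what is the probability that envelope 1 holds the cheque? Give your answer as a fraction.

Consider each possible location of the cheque in turn.
If it is in either of envelopes 1 and 3 (prior 1/3 each): envelope 2 is the lowest-numbered option available, probability 1; weight (1/3)·1 = 1/3 each.
If it is in envelope 2 (prior 1/3): the presenter opened envelope 2, so this case is ruled out; weight (1/3)·0 = 0.
The weights sum to 2/3.
So P(the cheque in envelope 1 | the presenter opened envelope 2) = (1/3) / (2/3) = 1/2.

1/2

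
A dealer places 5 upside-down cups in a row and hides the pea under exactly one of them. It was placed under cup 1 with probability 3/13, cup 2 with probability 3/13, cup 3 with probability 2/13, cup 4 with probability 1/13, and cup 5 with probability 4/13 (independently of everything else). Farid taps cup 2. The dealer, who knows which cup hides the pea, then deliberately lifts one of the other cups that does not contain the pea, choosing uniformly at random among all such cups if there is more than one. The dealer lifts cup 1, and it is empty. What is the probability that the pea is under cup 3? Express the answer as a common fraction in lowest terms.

Apply Bayes' rule, conditioning on where the pea actually is.
If it is under cup 1 (prior 3/13): the dealer opened cup 1, so this case is ruled out; weight (3/13)·0 = 0.
If it is under cup 2 (prior 3/13): the dealer has 4 equally likely choices, so probability 1/4; weight (3/13)·(1/4) = 3/52.
If it is under cup 3 (prior 2/13): the dealer has 3 equally likely choices, so probability 1/3; weight (2/13)·(1/3) = 2/39.
If it is under cup 4 (prior 1/13): the dealer has 3 equally likely choices, so probability 1/3; weight (1/13)·(1/3) = 1/39.
If it is under cup 5 (prior 4/13): the dealer has 3 equally likely choices, so probability 1/3; weight (4/13)·(1/3) = 4/39.
The weights sum to 37/156.
So P(the pea under cup 3 | the dealer opened cup 1) = (2/39) / (37/156) = 8/37.

8/37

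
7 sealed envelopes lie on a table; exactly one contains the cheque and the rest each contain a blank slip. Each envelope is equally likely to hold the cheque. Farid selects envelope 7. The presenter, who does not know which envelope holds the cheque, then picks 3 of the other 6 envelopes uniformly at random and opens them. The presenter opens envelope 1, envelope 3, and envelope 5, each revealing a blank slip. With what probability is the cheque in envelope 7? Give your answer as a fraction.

1/4

Because the presenter chose which envelopes to open without knowing where the cheque is, the choice is independent of the prize location. Learning that none of the 3 opened envelopes holds the cheque simply rules out those 3 locations and leaves the remaining 4 envelopes still equally likely by symmetry.
So P(the cheque in envelope 7) = 1/4.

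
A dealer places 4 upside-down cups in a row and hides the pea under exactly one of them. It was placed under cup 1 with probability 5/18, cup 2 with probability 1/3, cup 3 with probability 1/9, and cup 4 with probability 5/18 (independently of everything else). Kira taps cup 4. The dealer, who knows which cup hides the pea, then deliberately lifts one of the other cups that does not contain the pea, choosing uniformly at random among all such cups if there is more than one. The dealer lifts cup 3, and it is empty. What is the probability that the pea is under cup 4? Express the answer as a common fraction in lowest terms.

10/43

Consider each possible location of the pea in turn.
If it is under cup 1 (prior 5/18): the dealer has 2 equally likely choices, so probability 1/2; weight (5/18)·(1/2) = 5/36.
If it is under cup 2 (prior 1/3): the dealer has 2 equally likely choices, so probability 1/2; weight (1/3)·(1/2) = 1/6.
If it is under cup 3 (prior 1/9): the dealer opened cup 3, so this case is ruled out; weight (1/9)·0 = 0.
If it is under cup 4 (prior 5/18): the dealer has 3 equally likely choices, so probability 1/3; weight (5/18)·(1/3) = 5/54.
The weights sum to 43/108.
So P(the pea under cup 4 | the dealer opened cup 3) = (5/54) / (43/108) = 10/43.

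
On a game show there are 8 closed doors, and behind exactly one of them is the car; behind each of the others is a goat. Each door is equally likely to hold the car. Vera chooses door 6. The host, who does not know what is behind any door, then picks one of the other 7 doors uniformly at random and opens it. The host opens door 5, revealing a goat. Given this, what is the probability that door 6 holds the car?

1/7

Condition on the true location of the car.
If it is behind any of doors 1, 2, 3, 4, 6, 7, and 8 (prior 1/8 each): the host picks door 5 with probability 1/7 regardless, and it is not the prize; weight (1/8)·(1/7) = 1/56 each.
If it is behind door 5 (prior 1/8): the host opened door 5, so this case is ruled out; weight (1/8)·0 = 0.
The weights sum to 1/8.
So P(the car behind door 6 | the host opened door 5) = (1/56) / (1/8) = 1/7.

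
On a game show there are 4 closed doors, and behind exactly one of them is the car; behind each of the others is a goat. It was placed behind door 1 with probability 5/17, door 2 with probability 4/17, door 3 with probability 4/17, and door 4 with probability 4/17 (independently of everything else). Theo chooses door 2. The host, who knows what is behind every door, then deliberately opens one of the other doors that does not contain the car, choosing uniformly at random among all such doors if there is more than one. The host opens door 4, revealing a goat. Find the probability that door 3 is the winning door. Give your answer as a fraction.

Consider each possible location of the car in turn.
If it is behind door 1 (prior 5/17): the host has 2 equally likely choices, so probability 1/2; weight (5/17)·(1/2) = 5/34.
If it is behind door 2 (prior 4/17): the host has 3 equally likely choices, so probability 1/3; weight (4/17)·(1/3) = 4/51.
If it is behind door 3 (prior 4/17): the host has 2 equally likely choices, so probability 1/2; weight (4/17)·(1/2) = 2/17.
If it is behind door 4 (prior 4/17): the host opened door 4, so this case is ruled out; weight (4/17)·0 = 0.
The weights sum to 35/102.
So P(the car behind door 3 | the host opened door 4) = (2/17) / (35/102) = 12/35.

12/35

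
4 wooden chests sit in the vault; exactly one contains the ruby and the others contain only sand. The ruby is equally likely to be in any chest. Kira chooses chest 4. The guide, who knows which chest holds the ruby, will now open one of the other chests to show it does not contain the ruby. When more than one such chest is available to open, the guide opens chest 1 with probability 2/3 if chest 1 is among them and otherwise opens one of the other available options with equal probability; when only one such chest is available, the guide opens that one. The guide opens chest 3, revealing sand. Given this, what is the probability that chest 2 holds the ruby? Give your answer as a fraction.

Condition on the true location of the ruby.
If it is in chest 1 (prior 1/4): chest 1 holds the prize so is unavailable; the guide chooses uniformly among the 2 others, probability 1/2; weight (1/4)·(1/2) = 1/8.
If it is in chest 2 (prior 1/4): chest 1 is available but not opened, probability 1/3; weight (1/4)·(1/3) = 1/12.
If it is in chest 3 (prior 1/4): the guide opened chest 3, so this case is ruled out; weight (1/4)·0 = 0.
If it is in chest 4 (prior 1/4): chest 1 is available but not opened; chest 3 gets probability (1 − 2/3)/2 = 1/6; weight (1/4)·(1/6) = 1/24.
The weights sum to 1/4.
So P(the ruby in chest 2 | the guide opened chest 3) = (1/12) / (1/4) = 1/3.

1/3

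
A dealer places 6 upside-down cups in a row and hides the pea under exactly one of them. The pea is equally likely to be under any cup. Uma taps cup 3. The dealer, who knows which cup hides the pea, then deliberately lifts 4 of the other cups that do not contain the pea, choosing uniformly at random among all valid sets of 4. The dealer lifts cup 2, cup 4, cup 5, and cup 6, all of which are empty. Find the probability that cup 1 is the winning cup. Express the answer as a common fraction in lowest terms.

5/6

Apply Bayes' rule, conditioning on where the pea actually is.
If it is under cup 1 (prior 1/6): the dealer has no choice, probability 1; weight (1/6)·1 = 1/6.
If it is under any of cups 2, 4, 5, and 6 (prior 1/6 each): that cup was opened and seen not to hold the prize — ruled out; weight (1/6)·0 = 0 each.
If it is under cup 3 (prior 1/6): the dealer has 5 equally likely choices, so probability 1/5; weight (1/6)·(1/5) = 1/30.
The weights sum to 1/5.
So P(the pea under cup 1 | the dealer opened cup 2, cup 4, cup 5, and cup 6) = (1/6) / (1/5) = 5/6.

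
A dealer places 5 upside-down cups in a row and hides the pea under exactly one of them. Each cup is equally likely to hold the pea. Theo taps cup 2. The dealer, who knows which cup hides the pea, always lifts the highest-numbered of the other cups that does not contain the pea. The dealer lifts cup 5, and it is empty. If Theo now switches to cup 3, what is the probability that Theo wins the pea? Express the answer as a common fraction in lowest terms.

1/4

Consider each possible location of the pea in turn.
If it is under any of cups 1, 2, 3, and 4 (prior 1/5 each): cup 5 is the highest-numbered option available, probability 1; weight (1/5)·1 = 1/5 each.
If it is under cup 5 (prior 1/5): the dealer opened cup 5, so this case is ruled out; weight (1/5)·0 = 0.
The weights sum to 4/5.
So P(the pea under cup 3 | the dealer opened cup 5) = (1/5) / (4/5) = 1/4.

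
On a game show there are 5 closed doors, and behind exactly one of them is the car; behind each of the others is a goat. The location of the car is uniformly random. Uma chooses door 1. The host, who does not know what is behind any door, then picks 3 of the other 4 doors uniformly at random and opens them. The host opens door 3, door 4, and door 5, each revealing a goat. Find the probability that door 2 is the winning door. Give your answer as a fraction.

Consider each possible location of the car in turn.
If it is behind either of doors 1 and 2 (prior 1/5 each): the host picks exactly this set with probability 1/4 regardless, and none is the prize; weight (1/5)·(1/4) = 1/20 each.
If it is behind any of doors 3, 4, and 5 (prior 1/5 each): that door was opened and seen not to hold the prize — ruled out; weight (1/5)·0 = 0 each.
The weights sum to 1/10.
So P(the car behind door 2 | the host opened door 3, door 4, and door 5) = (1/20) / (1/10) = 1/2.

1/2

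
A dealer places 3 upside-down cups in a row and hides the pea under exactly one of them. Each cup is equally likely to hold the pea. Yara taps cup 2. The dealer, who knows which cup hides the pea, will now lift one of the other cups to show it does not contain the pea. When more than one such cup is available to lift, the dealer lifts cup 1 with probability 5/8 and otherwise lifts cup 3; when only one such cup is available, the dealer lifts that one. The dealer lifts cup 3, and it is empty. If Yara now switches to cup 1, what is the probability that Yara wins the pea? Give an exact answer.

Consider each possible location of the pea in turn.
If it is under cup 1 (prior 1/3): only cup 3 is available, probability 1; weight (1/3)·1 = 1/3.
If it is under cup 2 (prior 1/3): cup 1 is available but not opened, probability 3/8; weight (1/3)·(3/8) = 1/8.
If it is under cup 3 (prior 1/3): the dealer opened cup 3, so this case is ruled out; weight (1/3)·0 = 0.
The weights sum to 11/24.
So P(the pea under cup 1 | the dealer opened cup 3) = (1/3) / (11/24) = 8/11.

8/11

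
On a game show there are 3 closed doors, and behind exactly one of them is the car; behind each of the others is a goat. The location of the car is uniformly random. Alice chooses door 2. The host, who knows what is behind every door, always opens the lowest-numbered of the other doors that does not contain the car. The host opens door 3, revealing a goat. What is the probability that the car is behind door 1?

Condition on the true location of the car.
If it is behind door 1 (prior 1/3): door 3 is the lowest-numbered option available, probability 1; weight (1/3)·1 = 1/3.
If it is behind door 2 (prior 1/3): the host would have opened door 1 instead, probability 0; weight (1/3)·0 = 0.
If it is behind door 3 (prior 1/3): the host opened door 3, so this case is ruled out; weight (1/3)·0 = 0.
The weights sum to 1/3.
So P(the car behind door 1 | the host opened door 3) = (1/3) / (1/3) = 1.

1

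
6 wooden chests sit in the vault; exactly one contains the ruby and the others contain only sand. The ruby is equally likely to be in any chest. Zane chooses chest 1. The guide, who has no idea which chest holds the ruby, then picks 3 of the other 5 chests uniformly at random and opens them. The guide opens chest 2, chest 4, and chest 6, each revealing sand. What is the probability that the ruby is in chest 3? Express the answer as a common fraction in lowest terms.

1/3

Because the guide chose which chests to open without knowing where the ruby is, the choice is independent of the prize location. Learning that none of the 3 opened chests holds the ruby simply rules out those 3 locations and leaves the remaining 3 chests still equally likely by symmetry.
So P(the ruby in chest 3) = 1/3.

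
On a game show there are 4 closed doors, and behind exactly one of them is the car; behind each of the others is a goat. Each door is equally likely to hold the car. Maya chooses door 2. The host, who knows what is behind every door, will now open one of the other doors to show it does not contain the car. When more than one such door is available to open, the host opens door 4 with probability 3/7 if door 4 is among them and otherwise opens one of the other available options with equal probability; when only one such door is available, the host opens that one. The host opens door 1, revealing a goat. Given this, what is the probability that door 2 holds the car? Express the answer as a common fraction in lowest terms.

Apply Bayes' rule, conditioning on where the car actually is.
If it is behind door 1 (prior 1/4): the host opened door 1, so this case is ruled out; weight (1/4)·0 = 0.
If it is behind door 2 (prior 1/4): door 4 is available but not opened; door 1 gets probability (1 − 3/7)/2 = 2/7; weight (1/4)·(2/7) = 1/14.
If it is behind door 3 (prior 1/4): door 4 is available but not opened, probability 4/7; weight (1/4)·(4/7) = 1/7.
If it is behind door 4 (prior 1/4): door 4 holds the prize so is unavailable; the host chooses uniformly among the 2 others, probability 1/2; weight (1/4)·(1/2) = 1/8.
The weights sum to 19/56.
So P(the car behind door 2 | the host opened door 1) = (1/14) / (19/56) = 4/19.

4/19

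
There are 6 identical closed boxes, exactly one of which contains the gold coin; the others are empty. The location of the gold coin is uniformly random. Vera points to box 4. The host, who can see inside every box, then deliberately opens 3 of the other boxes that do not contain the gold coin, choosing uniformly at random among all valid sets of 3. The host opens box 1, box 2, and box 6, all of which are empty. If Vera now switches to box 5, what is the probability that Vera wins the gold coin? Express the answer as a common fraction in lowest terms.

5/12

Apply Bayes' rule, conditioning on where the gold coin actually is.
If it is in any of boxes 1, 2, and 6 (prior 1/6 each): that box was opened and seen not to hold the prize — ruled out; weight (1/6)·0 = 0 each.
If it is in either of boxes 3 and 5 (prior 1/6 each): the host has 4 equally likely choices, so probability 1/4; weight (1/6)·(1/4) = 1/24 each.
If it is in box 4 (prior 1/6): the host has 10 equally likely choices, so probability 1/10; weight (1/6)·(1/10) = 1/60.
The weights sum to 1/10.
So P(the gold coin in box 5 | the host opened box 1, box 2, and box 6) = (1/24) / (1/10) = 5/12.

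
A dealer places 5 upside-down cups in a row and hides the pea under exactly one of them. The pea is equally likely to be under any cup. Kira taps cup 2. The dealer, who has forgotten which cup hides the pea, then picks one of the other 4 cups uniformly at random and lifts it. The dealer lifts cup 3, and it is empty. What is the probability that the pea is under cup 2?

Because the dealer chose which cup to lift without knowing where the pea is, the choice is independent of the prize location. Learning that cup 3 does not hold the pea simply rules out that one location and leaves the remaining 4 cups still equally likely by symmetry.
So P(the pea under cup 2) = 1/4.

1/4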